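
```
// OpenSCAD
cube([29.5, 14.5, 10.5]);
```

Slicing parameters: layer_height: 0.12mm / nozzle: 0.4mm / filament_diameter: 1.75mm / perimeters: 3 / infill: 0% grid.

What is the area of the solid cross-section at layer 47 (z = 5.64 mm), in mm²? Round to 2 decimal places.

427.75 mm²

At z = 5.64 mm: the cube is present — its section is the full 29.5×14.5 rectangle (area 427.75 mm²). Overall, the cross-section is a single solid region. Net area = 427.75 mm².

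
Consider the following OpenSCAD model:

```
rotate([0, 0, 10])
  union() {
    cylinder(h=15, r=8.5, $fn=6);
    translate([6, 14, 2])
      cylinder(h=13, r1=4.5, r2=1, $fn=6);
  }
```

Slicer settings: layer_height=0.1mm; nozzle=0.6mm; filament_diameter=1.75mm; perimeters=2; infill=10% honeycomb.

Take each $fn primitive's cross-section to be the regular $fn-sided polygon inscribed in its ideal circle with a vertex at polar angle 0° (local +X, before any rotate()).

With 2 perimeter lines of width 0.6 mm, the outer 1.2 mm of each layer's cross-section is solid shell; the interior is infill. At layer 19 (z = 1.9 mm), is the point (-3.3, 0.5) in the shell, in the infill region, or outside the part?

infill

At z = 1.9 mm: the cylinder: section is a regular 6-gon, circumradius r=8.5; the cone at (6, 14) does not reach this height (z outside [2, 15]); Combining (union): only the r=8.5 cylinder is present, so the union is just that shape — 1 connected region; (whole slice rotated 10° about Z — lengths, areas and connectivity unchanged). Overall, the cross-section is a single solid region. Undo the 10° rotation: the query point maps to (-3.163, 1.065) in the un-rotated model frame. The nearest boundary edge runs (-4.25, 7.36)→(-8.50, 0.00); distance from the point to it = 4.09 mm. The point is inside the cross-section and 4.09 mm from the nearest boundary — more than the 1.2 mm shell width (2 × 0.6), so it's in the infill interior.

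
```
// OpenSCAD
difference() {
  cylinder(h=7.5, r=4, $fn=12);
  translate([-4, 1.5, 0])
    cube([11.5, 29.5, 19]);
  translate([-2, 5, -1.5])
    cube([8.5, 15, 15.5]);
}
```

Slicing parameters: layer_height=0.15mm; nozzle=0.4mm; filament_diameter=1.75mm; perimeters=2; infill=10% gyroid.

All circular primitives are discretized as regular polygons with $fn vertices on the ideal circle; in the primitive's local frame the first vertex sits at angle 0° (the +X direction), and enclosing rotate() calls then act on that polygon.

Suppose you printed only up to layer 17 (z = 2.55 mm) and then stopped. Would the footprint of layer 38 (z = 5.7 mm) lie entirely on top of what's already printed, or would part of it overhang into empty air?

entirely on top

Compare the two slices. At z = 2.55: the r=4 cylinder gives a regular 12-gon of circumradius 4 (constant along its height) (area = (12/2)·4.000²·sin(360°/12) = 48.00 mm²); the 11.5×29.5 cube at (-4, 1.5) contributes its full rectangle (area 339.25 mm²); the cube at (-2, 5) is present — its section is the full 8.5×15 rectangle (area 127.50 mm²); Subtracting the remaining from the first: starting from the r=4 cylinder (48.00 mm²), the 11.5×29.5 cube at (-4, 1.5) partially overlaps it — only the 12.60 mm² overlap (of its 339.25 mm²) is removed, clipping the outline; the 8.5×15 cube at (-2, 5) misses the remaining region (no effect) — area = 35.40 mm². At z = 5.7: the r=4 cylinder contributes a regular 12-gon of circumradius 4 (area = (12/2)·4.000²·sin(360°/12) = 48.00 mm²); the cube at (-4, 1.5) (footprint 11.5×29.5) is included at this height (area 339.25 mm²); the cube at (-2, 5) is present — its section is the full 8.5×15 rectangle (area 127.50 mm²); After the difference (first − rest): starting from the r=4 cylinder (48.00 mm²), the 11.5×29.5 cube at (-4, 1.5) partially overlaps it — only the 12.60 mm² overlap (of its 339.25 mm²) is removed, clipping the outline; the 8.5×15 cube at (-2, 5) misses the remaining region (no effect) — area = 35.40 mm². Checking containment: the cross-section at z = 5.7 is a subset of the cross-section at z = 2.55.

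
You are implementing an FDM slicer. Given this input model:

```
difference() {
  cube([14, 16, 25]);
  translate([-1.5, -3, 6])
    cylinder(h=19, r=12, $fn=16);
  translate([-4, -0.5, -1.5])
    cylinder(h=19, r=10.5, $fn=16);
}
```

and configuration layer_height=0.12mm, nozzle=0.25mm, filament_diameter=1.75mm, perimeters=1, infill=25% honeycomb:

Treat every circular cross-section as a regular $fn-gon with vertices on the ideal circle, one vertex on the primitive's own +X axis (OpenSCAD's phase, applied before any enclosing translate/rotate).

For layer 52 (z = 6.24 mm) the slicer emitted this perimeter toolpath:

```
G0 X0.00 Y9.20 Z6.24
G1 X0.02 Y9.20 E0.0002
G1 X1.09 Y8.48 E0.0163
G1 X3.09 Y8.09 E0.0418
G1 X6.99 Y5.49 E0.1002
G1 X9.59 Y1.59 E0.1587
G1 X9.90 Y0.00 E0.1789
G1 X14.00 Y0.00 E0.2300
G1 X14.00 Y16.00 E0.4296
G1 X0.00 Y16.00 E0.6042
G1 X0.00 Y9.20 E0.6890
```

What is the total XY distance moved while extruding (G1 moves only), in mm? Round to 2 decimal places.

Sum the Euclidean lengths of each G1 segment: total = 55.24 mm.

55.24 mm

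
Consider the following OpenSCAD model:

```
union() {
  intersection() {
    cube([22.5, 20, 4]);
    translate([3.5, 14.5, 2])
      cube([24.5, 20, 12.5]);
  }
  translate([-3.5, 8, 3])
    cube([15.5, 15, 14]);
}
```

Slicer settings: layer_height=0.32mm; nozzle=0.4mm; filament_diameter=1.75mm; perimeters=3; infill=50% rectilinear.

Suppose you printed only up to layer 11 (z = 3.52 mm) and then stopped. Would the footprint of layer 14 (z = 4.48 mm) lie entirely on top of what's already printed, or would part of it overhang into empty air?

entirely on top

Compare the two slices. At z = 3.52: the 22.5×20 cube contributes its full rectangle (area 450.00 mm²); the cube at (3.5, 14.5) (footprint 24.5×20) is included at this height (area 490.00 mm²); Keeping only the common overlap: the 24.5×20 cube at (3.5, 14.5) partially overlaps the 22.5×20 cube; clipping to the common part keeps 104.50 mm² — area = 104.50 mm²; the 15.5×15 cube at (-3.5, 8) contributes its full rectangle (area 232.50 mm²); Merging all regions: the regions partially overlap — summed areas 337.00 mm² minus the doubly-counted overlap 46.75 mm² gives 290.25 mm² — area = 290.25 mm². At z = 4.48: the cube is not intersected at this z (z outside [0, 4]); the cube at (3.5, 14.5) is present — its section is the full 24.5×20 rectangle (area 490.00 mm²); Keeping only the common overlap: at least one operand is absent at this height, so nothing remains; the 15.5×15 cube at (-3.5, 8) contributes its full rectangle (area 232.50 mm²); Merging all regions: only the 15.5×15 cube at (-3.5, 8) is present, so the union is just that shape — area = 232.50 mm². Checking containment: the cross-section at z = 4.48 is a subset of the cross-section at z = 3.52.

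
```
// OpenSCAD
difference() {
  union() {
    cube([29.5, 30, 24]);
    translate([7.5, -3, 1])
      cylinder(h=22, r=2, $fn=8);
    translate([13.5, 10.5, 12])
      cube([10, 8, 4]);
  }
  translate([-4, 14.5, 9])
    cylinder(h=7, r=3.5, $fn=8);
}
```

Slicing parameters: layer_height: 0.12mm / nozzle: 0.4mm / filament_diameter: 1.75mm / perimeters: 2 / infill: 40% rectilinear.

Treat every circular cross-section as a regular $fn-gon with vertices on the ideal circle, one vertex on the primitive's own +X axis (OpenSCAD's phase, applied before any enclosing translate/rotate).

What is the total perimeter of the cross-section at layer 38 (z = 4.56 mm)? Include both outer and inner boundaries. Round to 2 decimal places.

131.25 mm

At z = 4.56 mm: the 29.5×30 cube contributes its full rectangle (perimeter 119.00 mm); the r=2 cylinder at (7.5, -3) contributes a regular 8-gon of circumradius 2 (perimeter = 2·8·2.000·sin(180°/8) = 12.25 mm); the cube at (13.5, 10.5) does not reach this height (z outside [12, 16]); Merging all regions: the 2 present regions are separate (no shared area or edge), so areas and boundary lengths simply add and each stays a separate island — boundary = 131.25 mm; the cylinder at (-4, 14.5) is not intersected at this z (z outside [9, 16]); Taking the first minus the rest: none of the subtracted shapes is present at this height, so that combined region is unchanged — boundary = 131.25 mm. Overall, the cross-section has 2 separate islands. Total boundary length (outer) = 131.25 mm.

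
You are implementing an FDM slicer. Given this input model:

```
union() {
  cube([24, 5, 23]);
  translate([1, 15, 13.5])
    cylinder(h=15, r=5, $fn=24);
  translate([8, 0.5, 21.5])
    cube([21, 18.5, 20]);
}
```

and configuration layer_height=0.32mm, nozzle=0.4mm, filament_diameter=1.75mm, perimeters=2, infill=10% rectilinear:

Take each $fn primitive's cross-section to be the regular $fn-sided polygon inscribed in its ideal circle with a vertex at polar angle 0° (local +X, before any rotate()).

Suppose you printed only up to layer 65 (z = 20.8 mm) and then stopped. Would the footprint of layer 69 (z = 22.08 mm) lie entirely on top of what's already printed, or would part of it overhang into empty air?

part overhangs

Compare the two slices. At z = 20.8: the cube is present — its section is the full 24×5 rectangle (area 120.00 mm²); the r=5 cylinder at (1, 15) gives a regular 24-gon of circumradius 5 (constant along its height) (area = (24/2)·5.000²·sin(360°/24) = 77.65 mm²); the cube at (8, 0.5) is not intersected at this z (z outside [21.5, 41.5]); Taking the union: the 2 present regions are separate (no shared area or edge), so areas and boundary lengths simply add and each stays a separate island — area = 197.65 mm². At z = 22.08: the cube (footprint 24×5) is included at this height (area 120.00 mm²); the cylinder at (1, 15): section is a regular 24-gon, circumradius r=5 (area = (24/2)·5.000²·sin(360°/24) = 77.65 mm²); the cube at (8, 0.5) (footprint 21×18.5) is included at this height (area 388.50 mm²); Combining (union): the regions partially overlap — summed areas 586.15 mm² minus the doubly-counted overlap 72.00 mm² gives 514.15 mm² — area = 514.15 mm². Checking containment: at z = 22.08 the cross-section extends beyond the z = 20.8 cross-section by about 316.50 mm².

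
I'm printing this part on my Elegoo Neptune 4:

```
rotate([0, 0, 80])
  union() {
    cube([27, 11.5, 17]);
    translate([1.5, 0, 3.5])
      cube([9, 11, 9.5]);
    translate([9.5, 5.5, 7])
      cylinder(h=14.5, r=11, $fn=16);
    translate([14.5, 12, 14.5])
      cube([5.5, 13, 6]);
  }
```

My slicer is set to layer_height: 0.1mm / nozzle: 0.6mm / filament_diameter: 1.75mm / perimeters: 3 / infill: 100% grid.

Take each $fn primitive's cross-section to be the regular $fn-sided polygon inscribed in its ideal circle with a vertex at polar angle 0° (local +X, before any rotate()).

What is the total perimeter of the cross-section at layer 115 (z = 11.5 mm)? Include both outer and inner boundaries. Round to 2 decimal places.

At z = 11.5 mm: the cube (footprint 27×11.5) is included at this height (perimeter 77.00 mm); the cube at (1.5, 0) (footprint 9×11) is included at this height (perimeter 40.00 mm); the r=11 cylinder at (9.5, 5.5) gives a regular 16-gon of circumradius 11 (constant along its height) (perimeter = 2·16·11.000·sin(180°/16) = 68.67 mm); the cube at (14.5, 12) is absent (z outside [14.5, 20.5]); Combining (union): the regions partially overlap (shared area 326.78 mm²), so the edge portions inside another operand are dropped and the merged outline is re-measured after clipping — boundary = 85.13 mm; (rotated 80° about Z; rotation is an isometry so areas/perimeters/island counts are preserved). Overall, the cross-section is a single solid region. Total boundary length (outer) = 85.13 mm.

85.13 mm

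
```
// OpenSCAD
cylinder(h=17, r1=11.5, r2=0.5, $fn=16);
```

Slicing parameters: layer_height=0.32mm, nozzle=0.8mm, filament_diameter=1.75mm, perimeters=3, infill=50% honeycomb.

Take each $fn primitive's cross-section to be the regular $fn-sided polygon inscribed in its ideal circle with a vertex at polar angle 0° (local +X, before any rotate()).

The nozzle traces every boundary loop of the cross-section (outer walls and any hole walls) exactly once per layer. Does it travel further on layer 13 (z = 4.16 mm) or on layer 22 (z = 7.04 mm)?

Layer 13 (z = 4.16): the cone: at t=0.245 of its height the radius interpolates to r₁+(r₂−r₁)t = 8.808, giving a regular 16-gon of that circumradius (perimeter = 2·16·8.808·sin(180°/16) = 54.99 mm). So its perimeter = 54.99 mm. Layer 22 (z = 7.04): the cone: at t=0.414 of its height the radius interpolates to r₁+(r₂−r₁)t = 6.945, giving a regular 16-gon of that circumradius (perimeter = 2·16·6.945·sin(180°/16) = 43.36 mm). So its perimeter = 43.36 mm. Layer 13 is larger (54.99 vs 43.36 mm).

layer 13 (z = 4.16 mm)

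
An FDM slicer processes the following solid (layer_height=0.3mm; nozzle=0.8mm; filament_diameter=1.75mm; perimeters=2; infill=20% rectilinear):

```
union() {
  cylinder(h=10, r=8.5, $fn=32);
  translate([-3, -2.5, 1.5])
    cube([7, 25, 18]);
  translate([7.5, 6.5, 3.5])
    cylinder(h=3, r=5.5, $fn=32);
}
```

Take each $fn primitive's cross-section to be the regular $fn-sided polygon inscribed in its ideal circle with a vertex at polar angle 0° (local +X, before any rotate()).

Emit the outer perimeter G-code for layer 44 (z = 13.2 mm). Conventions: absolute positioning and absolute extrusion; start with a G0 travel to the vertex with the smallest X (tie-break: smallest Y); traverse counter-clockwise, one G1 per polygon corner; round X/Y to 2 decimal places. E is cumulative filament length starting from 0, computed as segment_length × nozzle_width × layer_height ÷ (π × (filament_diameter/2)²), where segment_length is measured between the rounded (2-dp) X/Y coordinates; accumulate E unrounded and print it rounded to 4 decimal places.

G0 X-3.00 Y-2.50 Z13.20
G1 X4.00 Y-2.50 E0.6985
G1 X4.00 Y22.50 E3.1930
G1 X-3.00 Y22.50 E3.8914
G1 X-3.00 Y-2.50 E6.3859

At z = 13.2 mm: the cylinder is absent (z outside [0, 10]); the cube at (-3, -2.5) (footprint 7×25) is included at this height; the cylinder at (7.5, 6.5) is not intersected at this z (z outside [3.5, 6.5]); Combining (union): only the 7×25 cube at (-3, -2.5) is present, so the union is just that shape — 1 connected region. The outline is a single polygon with 4 vertices. Extrusion per mm of travel: 0.8 × 0.3 / (π × 0.875²) = 0.099780. Accumulating E over each segment gives final E = 6.3859.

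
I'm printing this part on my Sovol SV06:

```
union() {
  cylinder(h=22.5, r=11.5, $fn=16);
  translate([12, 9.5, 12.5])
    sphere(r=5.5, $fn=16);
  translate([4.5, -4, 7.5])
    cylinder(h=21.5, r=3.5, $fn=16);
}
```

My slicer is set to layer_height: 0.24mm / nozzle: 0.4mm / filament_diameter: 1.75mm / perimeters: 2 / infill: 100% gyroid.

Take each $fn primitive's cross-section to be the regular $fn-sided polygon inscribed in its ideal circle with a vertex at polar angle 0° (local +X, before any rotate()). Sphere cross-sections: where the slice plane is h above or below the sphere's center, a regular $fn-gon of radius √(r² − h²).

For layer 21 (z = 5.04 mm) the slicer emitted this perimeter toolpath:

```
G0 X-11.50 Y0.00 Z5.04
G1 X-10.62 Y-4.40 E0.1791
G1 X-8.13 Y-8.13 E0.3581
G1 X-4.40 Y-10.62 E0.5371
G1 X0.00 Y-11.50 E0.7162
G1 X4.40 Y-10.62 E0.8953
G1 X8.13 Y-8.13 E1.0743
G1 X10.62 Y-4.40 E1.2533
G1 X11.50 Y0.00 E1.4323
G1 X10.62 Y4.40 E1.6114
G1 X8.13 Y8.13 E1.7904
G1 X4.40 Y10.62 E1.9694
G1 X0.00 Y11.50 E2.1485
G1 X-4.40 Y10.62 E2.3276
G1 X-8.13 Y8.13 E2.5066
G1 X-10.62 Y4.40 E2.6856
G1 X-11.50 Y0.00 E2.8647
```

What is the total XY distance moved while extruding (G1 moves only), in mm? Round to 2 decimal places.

Sum the Euclidean lengths of each G1 segment: total = 71.78 mm.

71.78 mm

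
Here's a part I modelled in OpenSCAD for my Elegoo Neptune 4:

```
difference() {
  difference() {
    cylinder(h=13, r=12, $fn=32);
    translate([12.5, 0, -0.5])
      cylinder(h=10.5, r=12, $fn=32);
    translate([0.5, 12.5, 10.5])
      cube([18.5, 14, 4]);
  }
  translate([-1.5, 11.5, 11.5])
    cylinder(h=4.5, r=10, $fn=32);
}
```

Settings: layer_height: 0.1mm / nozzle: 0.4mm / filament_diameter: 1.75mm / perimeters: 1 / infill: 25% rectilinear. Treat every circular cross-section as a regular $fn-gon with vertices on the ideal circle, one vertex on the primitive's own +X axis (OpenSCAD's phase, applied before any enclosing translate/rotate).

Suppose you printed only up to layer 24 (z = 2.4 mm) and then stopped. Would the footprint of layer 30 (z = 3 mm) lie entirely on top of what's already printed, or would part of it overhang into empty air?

Compare the two slices. At z = 2.4: the r=12 cylinder contributes a regular 32-gon of circumradius 12 (area = (32/2)·12.000²·sin(360°/32) = 449.49 mm²); the r=12 cylinder at (12.5, 0) contributes a regular 32-gon of circumradius 12 (area = (32/2)·12.000²·sin(360°/32) = 449.49 mm²); the cube at (0.5, 12.5) does not reach this height (z outside [10.5, 14.5]); Subtracting the remaining from the first: starting from the r=12 cylinder (449.49 mm²), the r=12 cylinder at (12.5, 0) partially overlaps it — only the 164.71 mm² overlap (of its 449.49 mm²) is removed, clipping the outline — area = 284.77 mm²; the cylinder at (-1.5, 11.5) does not reach this height (z outside [11.5, 16]); Taking the first minus the rest: none of the subtracted shapes is present at this height, so that combined region is unchanged — area = 284.77 mm². At z = 3: the r=12 cylinder contributes a regular 32-gon of circumradius 12 (area = (32/2)·12.000²·sin(360°/32) = 449.49 mm²); the cylinder at (12.5, 0): section is a regular 32-gon, circumradius r=12 (area = (32/2)·12.000²·sin(360°/32) = 449.49 mm²); the cube at (0.5, 12.5) is absent (z outside [10.5, 14.5]); Taking the first minus the rest: starting from the r=12 cylinder (449.49 mm²), the r=12 cylinder at (12.5, 0) partially overlaps it — only the 164.71 mm² overlap (of its 449.49 mm²) is removed, clipping the outline — area = 284.77 mm²; the cylinder at (-1.5, 11.5) does not reach this height (z outside [11.5, 16]); Taking the first minus the rest: none of the subtracted shapes is present at this height, so the result so far is unchanged — area = 284.77 mm². Checking containment: the cross-section at z = 3 is a subset of the cross-section at z = 2.4.

entirely on top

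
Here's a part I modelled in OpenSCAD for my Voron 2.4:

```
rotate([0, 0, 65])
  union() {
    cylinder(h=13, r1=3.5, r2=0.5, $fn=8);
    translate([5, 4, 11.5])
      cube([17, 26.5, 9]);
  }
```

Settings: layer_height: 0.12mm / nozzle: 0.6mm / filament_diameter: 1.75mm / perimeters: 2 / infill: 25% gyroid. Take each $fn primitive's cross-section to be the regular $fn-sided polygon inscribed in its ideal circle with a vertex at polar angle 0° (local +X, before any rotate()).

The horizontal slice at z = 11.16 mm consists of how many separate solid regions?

1

At z = 11.16 mm: the cone (r1=3.5→r2=0.5) has section circumradius 0.925 here — a regular 8-gon; the cube at (5, 4) does not reach this height (z outside [11.5, 20.5]); Combining (union): only the cone is present, so the union is just that shape — 1 connected region; (whole slice rotated 65° about Z — lengths, areas and connectivity unchanged). The result has 1 disconnected region.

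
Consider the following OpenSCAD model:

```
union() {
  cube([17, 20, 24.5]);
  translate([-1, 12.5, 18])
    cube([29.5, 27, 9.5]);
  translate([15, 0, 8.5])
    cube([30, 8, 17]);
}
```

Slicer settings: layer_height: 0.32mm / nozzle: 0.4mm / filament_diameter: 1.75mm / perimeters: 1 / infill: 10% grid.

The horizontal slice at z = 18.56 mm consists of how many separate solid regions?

At z = 18.56 mm: the 17×20 cube contributes its full rectangle; the 29.5×27 cube at (-1, 12.5) contributes its full rectangle; the cube at (15, 0) (footprint 30×8) is included at this height; Merging all regions: the regions partially overlap (shared area 143.50 mm²), so overlapping operands fuse into one piece — 1 connected region. The result has 1 disconnected region.

1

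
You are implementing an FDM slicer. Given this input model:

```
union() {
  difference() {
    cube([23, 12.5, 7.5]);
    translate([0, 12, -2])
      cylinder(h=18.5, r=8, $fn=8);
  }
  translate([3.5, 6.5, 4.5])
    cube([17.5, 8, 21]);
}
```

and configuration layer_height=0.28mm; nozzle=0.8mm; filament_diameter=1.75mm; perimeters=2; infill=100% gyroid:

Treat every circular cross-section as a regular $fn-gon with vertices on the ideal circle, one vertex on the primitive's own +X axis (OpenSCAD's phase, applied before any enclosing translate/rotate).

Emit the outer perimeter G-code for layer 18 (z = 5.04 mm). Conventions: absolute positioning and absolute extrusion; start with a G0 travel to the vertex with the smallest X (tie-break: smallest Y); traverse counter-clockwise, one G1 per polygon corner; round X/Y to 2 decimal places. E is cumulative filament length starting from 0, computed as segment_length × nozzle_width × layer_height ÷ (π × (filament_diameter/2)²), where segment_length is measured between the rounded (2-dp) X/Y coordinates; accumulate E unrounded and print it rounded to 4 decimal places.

G0 X0.00 Y0.00 Z5.04
G1 X23.00 Y0.00 E2.1420
G1 X23.00 Y12.50 E3.3061
G1 X21.00 Y12.50 E3.4923
G1 X21.00 Y14.50 E3.6786
G1 X3.50 Y14.50 E5.3083
G1 X3.50 Y6.50 E6.0533
G1 X5.72 Y6.50 E6.2601
G1 X5.66 Y6.34 E6.2760
G1 X0.00 Y4.00 E6.8464
G1 X0.00 Y0.00 E7.2189

At z = 5.04 mm: the cube is present — its section is the full 23×12.5 rectangle; the r=8 cylinder at (0, 12) contributes a regular 8-gon of circumradius 8; After the difference (first − rest): starting from the 23×12.5 cube, the r=8 cylinder at (0, 12) partially overlaps it — only the 49.20 mm² overlap (of its 181.02 mm²) is removed, clipping the outline — 1 connected region; the cube at (3.5, 6.5) is present — its section is the full 17.5×8 rectangle; Taking the union: the regions partially overlap (shared area 84.32 mm²), so overlapping operands fuse into one piece — 1 connected region. The outline is a single polygon with 10 vertices. Extrusion per mm of travel: 0.8 × 0.28 / (π × 0.875²) = 0.093128. Accumulating E over each segment gives final E = 7.2189.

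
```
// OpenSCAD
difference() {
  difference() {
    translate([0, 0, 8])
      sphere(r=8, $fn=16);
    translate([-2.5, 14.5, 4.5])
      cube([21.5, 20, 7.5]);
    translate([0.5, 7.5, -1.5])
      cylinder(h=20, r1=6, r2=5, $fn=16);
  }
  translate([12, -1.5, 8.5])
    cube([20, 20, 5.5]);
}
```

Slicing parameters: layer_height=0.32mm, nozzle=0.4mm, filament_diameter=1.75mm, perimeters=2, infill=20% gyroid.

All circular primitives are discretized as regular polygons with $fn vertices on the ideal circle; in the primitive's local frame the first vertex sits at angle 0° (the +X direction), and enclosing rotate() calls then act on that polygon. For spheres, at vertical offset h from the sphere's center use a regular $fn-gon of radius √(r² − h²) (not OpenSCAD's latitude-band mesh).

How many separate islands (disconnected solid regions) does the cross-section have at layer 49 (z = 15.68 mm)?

1

At z = 15.68 mm: the sphere: section is a regular 16-gon, circumradius = √(r²−h²) = √(8²−7.68²) = 2.240; the cube at (-2.5, 14.5) is absent (z outside [4.5, 12]); the cone at (0.5, 7.5) (r1=6→r2=5) has section circumradius 5.141 here — a regular 16-gon; Taking the first minus the rest: starting from the r=8 sphere, the cone at (0.5, 7.5) misses the remaining region (no effect) — 1 connected region; the cube at (12, -1.5) is absent (z outside [8.5, 14]); After the difference (first − rest): none of the subtracted shapes is present at this height, so the result so far is unchanged — 1 connected region. Overall, the cross-section is a single solid region. Island count = 1.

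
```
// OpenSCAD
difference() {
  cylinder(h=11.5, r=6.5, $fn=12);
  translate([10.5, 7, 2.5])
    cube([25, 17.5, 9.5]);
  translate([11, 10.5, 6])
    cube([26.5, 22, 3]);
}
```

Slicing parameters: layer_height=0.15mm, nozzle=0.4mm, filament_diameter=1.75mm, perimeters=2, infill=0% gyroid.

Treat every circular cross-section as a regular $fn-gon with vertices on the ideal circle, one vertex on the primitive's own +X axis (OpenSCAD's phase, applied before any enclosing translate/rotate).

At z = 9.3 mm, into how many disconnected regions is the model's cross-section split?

1

At z = 9.3 mm: the r=6.5 cylinder gives a regular 12-gon of circumradius 6.5 (constant along its height); the 25×17.5 cube at (10.5, 7) contributes its full rectangle; the cube at (11, 10.5) is not intersected at this z (z outside [6, 9]); Subtracting the remaining from the first: starting from the r=6.5 cylinder, the 25×17.5 cube at (10.5, 7) misses the remaining region (no effect) — 1 connected region. The result has 1 disconnected region.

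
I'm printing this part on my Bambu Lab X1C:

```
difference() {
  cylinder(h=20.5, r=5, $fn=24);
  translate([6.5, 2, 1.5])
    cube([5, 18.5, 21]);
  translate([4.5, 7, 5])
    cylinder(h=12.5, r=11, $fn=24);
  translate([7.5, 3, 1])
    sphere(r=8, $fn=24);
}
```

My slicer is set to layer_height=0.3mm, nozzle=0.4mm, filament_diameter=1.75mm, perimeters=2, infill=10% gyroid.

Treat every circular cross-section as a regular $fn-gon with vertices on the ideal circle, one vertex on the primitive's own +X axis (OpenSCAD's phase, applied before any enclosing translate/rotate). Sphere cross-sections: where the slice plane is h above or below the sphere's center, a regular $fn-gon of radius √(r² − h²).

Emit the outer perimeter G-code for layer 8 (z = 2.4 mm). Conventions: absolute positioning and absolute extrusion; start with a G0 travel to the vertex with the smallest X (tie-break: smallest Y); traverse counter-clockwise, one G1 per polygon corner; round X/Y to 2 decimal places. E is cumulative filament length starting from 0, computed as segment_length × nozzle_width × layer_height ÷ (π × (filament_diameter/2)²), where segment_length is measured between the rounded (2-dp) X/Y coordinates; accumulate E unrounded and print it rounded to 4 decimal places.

At z = 2.4 mm: the r=5 cylinder contributes a regular 24-gon of circumradius 5; the cube at (6.5, 2) is present — its section is the full 5×18.5 rectangle; the cylinder at (4.5, 7) is absent (z outside [5, 17.5]); the sphere at (7.5, 3): section is a regular 24-gon, circumradius = √(r²−h²) = √(8²−1.4²) = 7.877; Taking the first minus the rest: starting from the r=5 cylinder, the 5×18.5 cube at (6.5, 2) misses the remaining region (no effect); the r=8 sphere at (7.5, 3) partially overlaps it — only the 31.23 mm² overlap (of its 192.69 mm²) is removed, clipping the outline — 1 connected region. The outline is a single polygon with 20 vertices. Extrusion per mm of travel: 0.4 × 0.3 / (π × 0.875²) = 0.049890. Accumulating E over each segment gives final E = 1.4573.

G0 X-5.00 Y0.00 Z2.40
G1 X-4.83 Y-1.29 E0.0649
G1 X-4.33 Y-2.50 E0.1302
G1 X-3.54 Y-3.54 E0.1954
G1 X-2.50 Y-4.33 E0.2605
G1 X-1.29 Y-4.83 E0.3259
G1 X0.00 Y-5.00 E0.3908
G1 X1.29 Y-4.83 E0.4557
G1 X2.50 Y-4.33 E0.5210
G1 X3.36 Y-3.67 E0.5751
G1 X1.93 Y-2.57 E0.6651
G1 X0.68 Y-0.94 E0.7676
G1 X-0.11 Y0.96 E0.8702
G1 X-0.38 Y3.00 E0.9729
G1 X-0.12 Y4.98 E1.0725
G1 X-1.29 Y4.83 E1.1314
G1 X-2.50 Y4.33 E1.1967
G1 X-3.54 Y3.54 E1.2619
G1 X-4.33 Y2.50 E1.3270
G1 X-4.83 Y1.29 E1.3923
G1 X-5.00 Y0.00 E1.4573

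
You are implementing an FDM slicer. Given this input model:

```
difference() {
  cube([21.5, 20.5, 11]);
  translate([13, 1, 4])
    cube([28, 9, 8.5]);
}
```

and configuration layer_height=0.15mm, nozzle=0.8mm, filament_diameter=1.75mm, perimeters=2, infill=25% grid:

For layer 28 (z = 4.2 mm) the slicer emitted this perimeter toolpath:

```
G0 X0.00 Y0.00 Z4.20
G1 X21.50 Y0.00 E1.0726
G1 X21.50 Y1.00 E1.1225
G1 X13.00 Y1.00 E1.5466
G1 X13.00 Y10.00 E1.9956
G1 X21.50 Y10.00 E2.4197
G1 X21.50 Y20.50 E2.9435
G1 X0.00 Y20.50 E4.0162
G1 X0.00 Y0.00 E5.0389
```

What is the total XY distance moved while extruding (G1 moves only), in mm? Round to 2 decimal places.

101.00 mm

Sum the Euclidean lengths of each G1 segment: total = 101.00 mm.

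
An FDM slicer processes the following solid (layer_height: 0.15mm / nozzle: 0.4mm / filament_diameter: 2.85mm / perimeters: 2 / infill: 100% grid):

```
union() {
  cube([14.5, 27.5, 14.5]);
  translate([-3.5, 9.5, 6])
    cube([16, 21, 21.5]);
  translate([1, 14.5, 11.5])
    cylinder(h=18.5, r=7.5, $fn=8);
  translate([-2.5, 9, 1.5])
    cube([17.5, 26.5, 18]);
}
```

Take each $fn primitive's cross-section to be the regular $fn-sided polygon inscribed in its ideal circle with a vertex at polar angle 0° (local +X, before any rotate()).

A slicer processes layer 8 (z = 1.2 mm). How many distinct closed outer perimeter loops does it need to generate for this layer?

At z = 1.2 mm: the cube is present — its section is the full 14.5×27.5 rectangle; the cube at (-3.5, 9.5) is absent (z outside [6, 27.5]); the cylinder at (1, 14.5) does not reach this height (z outside [11.5, 30]); the cube at (-2.5, 9) is absent (z outside [1.5, 19.5]); Combining (union): only the 14.5×27.5 cube is present, so the union is just that shape — 1 connected region. The result has 1 disconnected region.

1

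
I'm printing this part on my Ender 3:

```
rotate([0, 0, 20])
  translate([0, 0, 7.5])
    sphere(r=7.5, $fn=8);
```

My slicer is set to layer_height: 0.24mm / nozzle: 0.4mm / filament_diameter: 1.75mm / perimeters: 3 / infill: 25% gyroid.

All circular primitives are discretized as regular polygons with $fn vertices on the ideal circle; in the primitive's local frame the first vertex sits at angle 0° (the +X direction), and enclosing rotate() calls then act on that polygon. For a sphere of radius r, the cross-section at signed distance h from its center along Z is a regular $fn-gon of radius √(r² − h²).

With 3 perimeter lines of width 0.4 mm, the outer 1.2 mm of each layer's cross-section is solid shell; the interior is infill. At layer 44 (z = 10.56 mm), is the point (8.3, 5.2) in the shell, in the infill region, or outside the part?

At z = 10.56 mm: the r=7.5 sphere contributes a regular 8-gon of circumradius √(7.5²−3.06²) = 6.847; (whole slice rotated 20° about Z — lengths, areas and connectivity unchanged). Overall, the cross-section is a single solid region. Undo the 20° rotation: the query point maps to (9.578, 2.048) in the un-rotated model frame. The nearest boundary edge runs (6.85, 0.00)→(4.84, 4.84); distance from the point to it = 3.31 mm. The point is not inside any of the regions above, so it lies outside the cross-section (3.31 mm from the nearest boundary).

outside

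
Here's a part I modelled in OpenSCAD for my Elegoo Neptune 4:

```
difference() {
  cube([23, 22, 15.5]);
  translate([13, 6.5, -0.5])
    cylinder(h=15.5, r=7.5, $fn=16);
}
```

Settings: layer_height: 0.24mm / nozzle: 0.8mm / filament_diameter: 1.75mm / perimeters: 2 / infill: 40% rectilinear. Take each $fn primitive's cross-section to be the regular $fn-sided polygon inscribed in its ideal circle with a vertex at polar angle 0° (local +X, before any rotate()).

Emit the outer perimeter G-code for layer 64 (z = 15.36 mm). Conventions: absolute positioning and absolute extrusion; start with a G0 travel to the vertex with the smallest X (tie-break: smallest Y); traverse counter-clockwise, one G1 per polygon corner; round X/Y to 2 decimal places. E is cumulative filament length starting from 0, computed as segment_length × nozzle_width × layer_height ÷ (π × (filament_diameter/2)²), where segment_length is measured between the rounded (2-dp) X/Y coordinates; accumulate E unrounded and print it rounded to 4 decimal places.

At z = 15.36 mm: the cube (footprint 23×22) is included at this height; the cylinder at (13, 6.5) is absent (z outside [-0.5, 15]); After the difference (first − rest): none of the subtracted shapes is present at this height, so the 23×22 cube is unchanged — 1 connected region. The outline is a single polygon with 4 vertices. Extrusion per mm of travel: 0.8 × 0.24 / (π × 0.875²) = 0.079824. Accumulating E over each segment gives final E = 7.1842.

G0 X0.00 Y0.00 Z15.36
G1 X23.00 Y0.00 E1.8360
G1 X23.00 Y22.00 E3.5921
G1 X0.00 Y22.00 E5.4281
G1 X0.00 Y0.00 E7.1842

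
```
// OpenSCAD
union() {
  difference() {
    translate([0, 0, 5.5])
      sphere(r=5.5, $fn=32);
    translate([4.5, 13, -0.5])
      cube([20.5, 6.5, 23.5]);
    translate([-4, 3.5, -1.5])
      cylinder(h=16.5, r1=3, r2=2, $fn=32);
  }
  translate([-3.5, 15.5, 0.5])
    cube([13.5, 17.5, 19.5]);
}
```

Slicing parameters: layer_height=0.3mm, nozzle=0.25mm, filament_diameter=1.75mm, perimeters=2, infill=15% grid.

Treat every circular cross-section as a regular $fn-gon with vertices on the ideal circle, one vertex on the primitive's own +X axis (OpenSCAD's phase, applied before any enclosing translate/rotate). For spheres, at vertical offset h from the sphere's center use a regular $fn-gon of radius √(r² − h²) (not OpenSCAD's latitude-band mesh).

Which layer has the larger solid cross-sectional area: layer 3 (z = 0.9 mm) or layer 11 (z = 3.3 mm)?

Layer 3 (z = 0.9): the sphere: section is a regular 32-gon, circumradius = √(r²−h²) = √(5.5²−4.6²) = 3.015 (area = (32/2)·3.015²·sin(360°/32) = 28.37 mm²); the cube at (4.5, 13) is present — its section is the full 20.5×6.5 rectangle (area 133.25 mm²); the cone at (-4, 3.5) (r1=3→r2=2) has section circumradius 2.855 here — a regular 32-gon (area = (32/2)·2.855²·sin(360°/32) = 25.43 mm²); Taking the first minus the rest: starting from the r=5.5 sphere (28.37 mm²), the 20.5×6.5 cube at (4.5, 13) misses the remaining region (no effect); the cone at (-4, 3.5) partially overlaps it — only the 0.88 mm² overlap (of its 25.43 mm²) is removed, clipping the outline — area = 27.49 mm²; the cube at (-3.5, 15.5) (footprint 13.5×17.5) is included at this height (area 236.25 mm²); Merging all regions: the 2 present regions are separate (no shared area or edge), so areas and boundary lengths simply add and each stays a separate island — area = 263.74 mm². So its area = 263.74 mm². Layer 11 (z = 3.3): the r=5.5 sphere contributes a regular 32-gon of circumradius √(5.5²−2.2²) = 5.041 (area = (32/2)·5.041²·sin(360°/32) = 79.32 mm²); the cube at (4.5, 13) (footprint 20.5×6.5) is included at this height (area 133.25 mm²); the cone at (-4, 3.5) (r1=3→r2=2) has section circumradius 2.709 here — a regular 32-gon (area = (32/2)·2.709²·sin(360°/32) = 22.91 mm²); After the difference (first − rest): starting from the r=5.5 sphere (79.32 mm²), the 20.5×6.5 cube at (4.5, 13) misses the remaining region (no effect); the cone at (-4, 3.5) partially overlaps it — only the 8.65 mm² overlap (of its 22.91 mm²) is removed, clipping the outline — area = 70.67 mm²; the cube at (-3.5, 15.5) is present — its section is the full 13.5×17.5 rectangle (area 236.25 mm²); Combining (union): the 2 present regions are separate (no shared area or edge), so areas and boundary lengths simply add and each stays a separate island — area = 306.92 mm². So its area = 306.92 mm². Layer 11 is larger (306.92 vs 263.74 mm²).

layer 11 (z = 3.3 mm)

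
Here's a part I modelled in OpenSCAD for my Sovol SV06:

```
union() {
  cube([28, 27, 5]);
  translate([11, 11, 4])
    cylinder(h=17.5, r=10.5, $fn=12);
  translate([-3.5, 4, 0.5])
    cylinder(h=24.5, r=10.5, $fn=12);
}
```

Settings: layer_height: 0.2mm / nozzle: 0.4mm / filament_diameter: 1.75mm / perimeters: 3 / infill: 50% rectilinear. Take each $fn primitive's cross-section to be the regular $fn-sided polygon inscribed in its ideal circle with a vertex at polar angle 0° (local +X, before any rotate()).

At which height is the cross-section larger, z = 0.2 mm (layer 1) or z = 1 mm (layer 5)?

Layer 1 (z = 0.2): the cube is present — its section is the full 28×27 rectangle (area 756.00 mm²); the cylinder at (11, 11) is not intersected at this z (z outside [4, 21.5]); the cylinder at (-3.5, 4) is absent (z outside [0.5, 25]); Taking the union: only the 28×27 cube is present, so the union is just that shape — area = 756.00 mm². So its area = 756.00 mm². Layer 5 (z = 1): the cube is present — its section is the full 28×27 rectangle (area 756.00 mm²); the cylinder at (11, 11) is not intersected at this z (z outside [4, 21.5]); the r=10.5 cylinder at (-3.5, 4) gives a regular 12-gon of circumradius 10.5 (constant along its height) (area = (12/2)·10.500²·sin(360°/12) = 330.75 mm²); Merging all regions: the regions partially overlap — summed areas 1086.75 mm² minus the doubly-counted overlap 73.44 mm² gives 1013.31 mm² — area = 1013.31 mm². So its area = 1013.31 mm². Layer 5 is larger (1013.31 vs 756.00 mm²).

layer 5 (z = 1 mm)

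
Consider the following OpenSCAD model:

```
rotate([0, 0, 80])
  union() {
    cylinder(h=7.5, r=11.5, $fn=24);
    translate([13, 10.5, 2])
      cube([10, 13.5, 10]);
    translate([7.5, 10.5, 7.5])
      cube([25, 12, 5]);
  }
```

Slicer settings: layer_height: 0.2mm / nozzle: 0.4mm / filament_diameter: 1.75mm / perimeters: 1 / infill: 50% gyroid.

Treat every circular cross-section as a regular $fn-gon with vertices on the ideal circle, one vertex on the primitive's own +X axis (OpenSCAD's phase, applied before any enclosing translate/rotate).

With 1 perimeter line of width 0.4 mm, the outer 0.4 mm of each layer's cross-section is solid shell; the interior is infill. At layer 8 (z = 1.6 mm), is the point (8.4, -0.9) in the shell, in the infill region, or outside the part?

At z = 1.6 mm: the r=11.5 cylinder contributes a regular 24-gon of circumradius 11.5; the cube at (13, 10.5) does not reach this height (z outside [2, 12]); the cube at (7.5, 10.5) is absent (z outside [7.5, 12.5]); Taking the union: only the r=11.5 cylinder is present, so the union is just that shape — 1 connected region; (whole slice rotated 80° about Z — lengths, areas and connectivity unchanged). Overall, the cross-section is a single solid region. Undo the 80° rotation: the query point maps to (0.572, -8.429) in the un-rotated model frame. The nearest boundary edge runs (-0.00, -11.50)→(2.98, -11.11); distance from the point to it = 2.97 mm. The point is inside the cross-section and 2.97 mm from the nearest boundary — more than the 0.4 mm shell width (1 × 0.4), so it's in the infill interior.

infill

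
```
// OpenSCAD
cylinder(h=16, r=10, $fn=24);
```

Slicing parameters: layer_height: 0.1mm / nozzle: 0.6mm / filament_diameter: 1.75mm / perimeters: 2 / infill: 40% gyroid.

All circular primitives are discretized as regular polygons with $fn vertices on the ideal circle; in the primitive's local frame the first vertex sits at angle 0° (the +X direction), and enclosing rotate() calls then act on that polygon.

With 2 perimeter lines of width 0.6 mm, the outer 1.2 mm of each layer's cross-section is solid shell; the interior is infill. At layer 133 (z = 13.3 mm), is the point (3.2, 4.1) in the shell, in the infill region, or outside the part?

At z = 13.3 mm: the r=10 cylinder contributes a regular 24-gon of circumradius 10. Overall, the cross-section is a single solid region. The nearest boundary edge runs (7.07, 7.07)→(5.00, 8.66); distance from the point to it = 4.71 mm. The point is inside the cross-section and 4.71 mm from the nearest boundary — more than the 1.2 mm shell width (2 × 0.6), so it's in the infill interior.

infill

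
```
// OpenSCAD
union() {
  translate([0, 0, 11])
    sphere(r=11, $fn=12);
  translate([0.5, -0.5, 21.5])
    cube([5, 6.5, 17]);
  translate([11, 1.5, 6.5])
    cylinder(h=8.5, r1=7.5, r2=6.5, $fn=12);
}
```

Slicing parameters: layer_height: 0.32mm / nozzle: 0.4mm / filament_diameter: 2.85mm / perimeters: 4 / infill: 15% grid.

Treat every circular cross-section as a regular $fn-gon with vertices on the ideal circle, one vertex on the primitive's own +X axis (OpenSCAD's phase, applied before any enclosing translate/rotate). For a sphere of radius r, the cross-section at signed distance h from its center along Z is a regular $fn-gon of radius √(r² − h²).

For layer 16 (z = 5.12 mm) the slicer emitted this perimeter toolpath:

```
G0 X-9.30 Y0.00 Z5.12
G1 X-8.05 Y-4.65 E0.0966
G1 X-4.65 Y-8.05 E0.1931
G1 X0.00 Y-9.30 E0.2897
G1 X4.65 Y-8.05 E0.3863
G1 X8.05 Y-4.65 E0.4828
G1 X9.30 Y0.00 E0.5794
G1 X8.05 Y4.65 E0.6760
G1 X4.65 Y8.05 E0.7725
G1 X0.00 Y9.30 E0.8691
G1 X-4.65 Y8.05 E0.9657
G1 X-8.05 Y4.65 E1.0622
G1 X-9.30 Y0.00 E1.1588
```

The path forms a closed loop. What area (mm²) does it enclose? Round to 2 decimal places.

Apply the shoelace formula to the sequence of (X, Y) vertices; enclosed area = 259.34 mm².

259.34 mm²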